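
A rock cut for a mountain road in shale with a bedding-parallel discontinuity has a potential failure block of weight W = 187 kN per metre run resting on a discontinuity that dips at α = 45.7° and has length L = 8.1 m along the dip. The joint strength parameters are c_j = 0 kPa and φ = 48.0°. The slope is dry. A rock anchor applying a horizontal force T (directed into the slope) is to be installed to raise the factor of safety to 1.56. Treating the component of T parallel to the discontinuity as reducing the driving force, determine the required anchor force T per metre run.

T = 34 kN/m

Resolving forces along and normal to the sliding plane, with the horizontal anchor force T adding T·sinα to the effective normal force and T·cosα acting up the plane against the driving force:
FS = [c_jL + (W cosα + T sinα) tanφ] / [W sinα − T cosα]
Without the anchor: N' = 130.6 kN/m, driving T_d = 133.8 kN/m, resisting R = 0·8.1 + 130.6·tan48.0° = 145.1 kN/m, FS = 1.08.
Setting FS = 1.56 and solving for T:
1.56·(133.8 − T cos45.7°) = 145.1 + T sin45.7°·tan48.0°
T·(sin45.7°·tan48.0° + 1.56·cos45.7°) = 1.56·133.8 − 145.1
T·(0.7157·1.1106 + 1.56·0.6984) = 208.8 − 145.1 = 63.7
T·1.8844 = 63.7
T = 33.8 kN/m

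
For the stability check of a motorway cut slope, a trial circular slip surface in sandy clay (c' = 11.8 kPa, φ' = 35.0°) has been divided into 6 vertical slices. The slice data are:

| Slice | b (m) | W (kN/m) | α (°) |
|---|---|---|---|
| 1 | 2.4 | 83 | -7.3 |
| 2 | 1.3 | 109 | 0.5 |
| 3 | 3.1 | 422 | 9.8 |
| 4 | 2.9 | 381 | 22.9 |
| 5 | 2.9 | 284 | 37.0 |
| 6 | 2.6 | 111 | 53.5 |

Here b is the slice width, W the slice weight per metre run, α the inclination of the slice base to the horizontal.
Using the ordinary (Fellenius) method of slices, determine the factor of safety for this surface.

FS = 2.31

Ordinary method of slices: FS = Σ[c'·Δl_i + (W_i cosα_i)·tanφ'] / Σ W_i sinα_i, with Δl_i = b_i / cosα_i.
Slice 1: Δl = 2.4/cos(-7.3°) = 2.420 m; N'_1 = 83·cos(-7.3°) = 82.3; c'Δl = 28.55; W sinα = -10.5
Slice 2: Δl = 1.3/cos0.5° = 1.300 m; N'_2 = 109·cos0.5° = 109.0; c'Δl = 15.34; W sinα = 1.0
Slice 3: Δl = 3.1/cos9.8° = 3.146 m; N'_3 = 422·cos9.8° = 415.8; c'Δl = 37.12; W sinα = 71.8
Slice 4: Δl = 2.9/cos22.9° = 3.148 m; N'_4 = 381·cos22.9° = 351.0; c'Δl = 37.15; W sinα = 148.3
Slice 5: Δl = 2.9/cos37.0° = 3.631 m; N'_5 = 284·cos37.0° = 226.8; c'Δl = 42.85; W sinα = 170.9
Slice 6: Δl = 2.6/cos53.5° = 4.371 m; N'_6 = 111·cos53.5° = 66.0; c'Δl = 51.58; W sinα = 89.2
Σc'Δl = 212.6 kN/m; ΣN' = 1251.0 kN/m; ΣW sinα = 470.6 kN/m
Resisting = 212.6 + 1251.0·tan35.0° = 212.6 + 875.9 = 1088.5 kN/m
FS = 1088.5 / 470.6 = 2.313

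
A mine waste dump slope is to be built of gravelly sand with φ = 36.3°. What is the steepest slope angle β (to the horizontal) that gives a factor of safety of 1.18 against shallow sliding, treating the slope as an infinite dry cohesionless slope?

For an infinite dry cohesionless slope FS = tanφ/tanβ, so tanβ = tanφ / FS.
tanβ = tan36.3° / 1.18 = 0.7346 / 1.18 = 0.6225
β = arctan(0.6225) = 31.90°

β = 31.9°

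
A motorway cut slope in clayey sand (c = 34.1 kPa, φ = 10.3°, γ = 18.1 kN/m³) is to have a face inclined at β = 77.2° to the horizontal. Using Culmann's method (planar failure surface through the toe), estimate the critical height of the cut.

Culmann's analysis gives the critical failure plane at α_cr = (β + φ)/2 = (77.2 + 10.3)/2 = 43.8°, and the critical height
H_c = (4c/γ) · sinβ cosφ / [1 − cos(β − φ)]
    = (4·34.1/18.1) · sin77.2°·cos10.3° / [1 − cos(66.9°)]
    = 7.536 · 0.9751·0.9839 / [1 − 0.3923]
    = 7.536 · 0.9594 / 0.6077
    = 11.90 m

H_c = 11.90 m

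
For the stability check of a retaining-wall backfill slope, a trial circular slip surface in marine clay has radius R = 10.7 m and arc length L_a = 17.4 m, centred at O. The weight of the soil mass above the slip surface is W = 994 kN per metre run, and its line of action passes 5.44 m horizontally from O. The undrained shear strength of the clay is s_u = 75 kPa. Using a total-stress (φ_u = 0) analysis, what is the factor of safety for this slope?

FS = 2.58

Taking moments about the centre O, the resisting moment is provided by the undrained shear strength acting along the arc:
M_R = s_u·L_a·R = 75·17.40·10.7 = 13963.5 kN·m/m
M_D = W·d = 994·5.44 = 5407.4 kN·m/m
FS = M_R / M_D = 13963.5 / 5407.4 = 2.582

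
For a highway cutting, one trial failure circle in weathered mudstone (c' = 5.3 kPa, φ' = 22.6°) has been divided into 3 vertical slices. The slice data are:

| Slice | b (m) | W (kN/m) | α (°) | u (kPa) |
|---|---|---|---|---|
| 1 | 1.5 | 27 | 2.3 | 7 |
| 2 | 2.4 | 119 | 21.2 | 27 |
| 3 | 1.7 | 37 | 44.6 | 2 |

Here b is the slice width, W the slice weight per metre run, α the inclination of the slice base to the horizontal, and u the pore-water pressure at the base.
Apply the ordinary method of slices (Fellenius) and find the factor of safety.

Ordinary method of slices: FS = Σ[c'·Δl_i + (W_i cosα_i − u_i·Δl_i)·tanφ'] / Σ W_i sinα_i, with Δl_i = b_i / cosα_i.
Slice 1: Δl = 1.5/cos2.3° = 1.501 m; N'_1 = 27·cos2.3° − 7·1.501 = 16.5; c'Δl = 7.96; W sinα = 1.1
Slice 2: Δl = 2.4/cos21.2° = 2.574 m; N'_2 = 119·cos21.2° − 27·2.574 = 41.4; c'Δl = 13.64; W sinα = 43.0
Slice 3: Δl = 1.7/cos44.6° = 2.388 m; N'_3 = 37·cos44.6° − 2·2.388 = 21.6; c'Δl = 12.65; W sinα = 26.0
Σc'Δl = 34.3 kN/m; ΣN' = 79.5 kN/m; ΣW sinα = 70.1 kN/m
Resisting = 34.3 + 79.5·tan22.6° = 34.3 + 33.1 = 67.3 kN/m
FS = 67.3 / 70.1 = 0.961

FS = 0.96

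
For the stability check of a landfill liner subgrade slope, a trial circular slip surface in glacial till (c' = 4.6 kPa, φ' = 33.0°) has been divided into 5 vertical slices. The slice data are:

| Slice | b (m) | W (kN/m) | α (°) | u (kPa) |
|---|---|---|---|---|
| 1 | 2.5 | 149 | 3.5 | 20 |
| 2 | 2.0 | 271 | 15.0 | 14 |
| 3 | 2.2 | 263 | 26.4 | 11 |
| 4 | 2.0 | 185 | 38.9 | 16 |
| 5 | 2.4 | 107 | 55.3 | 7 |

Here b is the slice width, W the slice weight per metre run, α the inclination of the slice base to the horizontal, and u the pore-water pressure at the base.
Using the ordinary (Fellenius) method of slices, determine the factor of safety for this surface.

FS = 1.25

Ordinary method of slices: FS = Σ[c'·Δl_i + (W_i cosα_i − u_i·Δl_i)·tanφ'] / Σ W_i sinα_i, with Δl_i = b_i / cosα_i.
Slice 1: Δl = 2.5/cos3.5° = 2.505 m; N'_1 = 149·cos3.5° − 20·2.505 = 98.6; c'Δl = 11.52; W sinα = 9.1
Slice 2: Δl = 2.0/cos15.0° = 2.071 m; N'_2 = 271·cos15.0° − 14·2.071 = 232.8; c'Δl = 9.52; W sinα = 70.1
Slice 3: Δl = 2.2/cos26.4° = 2.456 m; N'_3 = 263·cos26.4° − 11·2.456 = 208.6; c'Δl = 11.30; W sinα = 116.9
Slice 4: Δl = 2.0/cos38.9° = 2.570 m; N'_4 = 185·cos38.9° − 16·2.570 = 102.9; c'Δl = 11.82; W sinα = 116.2
Slice 5: Δl = 2.4/cos55.3° = 4.216 m; N'_5 = 107·cos55.3° − 7·4.216 = 31.4; c'Δl = 19.39; W sinα = 88.0
Σc'Δl = 63.6 kN/m; ΣN' = 674.2 kN/m; ΣW sinα = 400.3 kN/m
Resisting = 63.6 + 674.2·tan33.0° = 63.6 + 437.8 = 501.4 kN/m
FS = 501.4 / 400.3 = 1.253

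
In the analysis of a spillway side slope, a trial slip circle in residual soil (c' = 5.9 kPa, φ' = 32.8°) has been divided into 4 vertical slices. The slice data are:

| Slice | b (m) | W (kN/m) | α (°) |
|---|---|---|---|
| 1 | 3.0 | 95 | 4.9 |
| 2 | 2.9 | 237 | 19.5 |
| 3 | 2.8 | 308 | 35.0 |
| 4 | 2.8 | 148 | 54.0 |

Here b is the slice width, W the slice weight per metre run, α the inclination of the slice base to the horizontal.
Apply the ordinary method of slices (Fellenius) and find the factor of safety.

FS = 1.32

Ordinary method of slices: FS = Σ[c'·Δl_i + (W_i cosα_i)·tanφ'] / Σ W_i sinα_i, with Δl_i = b_i / cosα_i.
Slice 1: Δl = 3.0/cos4.9° = 3.011 m; N'_1 = 95·cos4.9° = 94.7; c'Δl = 17.76; W sinα = 8.1
Slice 2: Δl = 2.9/cos19.5° = 3.076 m; N'_2 = 237·cos19.5° = 223.4; c'Δl = 18.15; W sinα = 79.1
Slice 3: Δl = 2.8/cos35.0° = 3.418 m; N'_3 = 308·cos35.0° = 252.3; c'Δl = 20.17; W sinα = 176.7
Slice 4: Δl = 2.8/cos54.0° = 4.764 m; N'_4 = 148·cos54.0° = 87.0; c'Δl = 28.11; W sinα = 119.7
Σc'Δl = 84.2 kN/m; ΣN' = 657.3 kN/m; ΣW sinα = 383.6 kN/m
Resisting = 84.2 + 657.3·tan32.8° = 84.2 + 423.6 = 507.8 kN/m
FS = 507.8 / 383.6 = 1.324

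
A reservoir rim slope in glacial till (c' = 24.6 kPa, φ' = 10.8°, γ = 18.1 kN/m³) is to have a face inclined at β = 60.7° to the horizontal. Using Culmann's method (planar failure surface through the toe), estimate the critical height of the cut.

Culmann's analysis gives the critical failure plane at α_cr = (β + φ')/2 = (60.7 + 10.8)/2 = 35.8°, and the critical height
H_c = (4c'/γ) · sinβ cosφ' / [1 − cos(β − φ')]
    = (4·24.6/18.1) · sin60.7°·cos10.8° / [1 − cos(49.9°)]
    = 5.436 · 0.8721·0.9823 / [1 − 0.6441]
    = 5.436 · 0.8566 / 0.3559
    = 13.09 m

H_c = 13.09 m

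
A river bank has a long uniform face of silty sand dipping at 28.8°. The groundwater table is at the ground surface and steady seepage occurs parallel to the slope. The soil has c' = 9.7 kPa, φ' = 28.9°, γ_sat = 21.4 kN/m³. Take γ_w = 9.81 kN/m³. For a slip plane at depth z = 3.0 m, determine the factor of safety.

With seepage parallel to the slope and the water table at the surface, the effective normal stress on the slip plane uses the buoyant unit weight γ' = γ_sat − γ_w while the driving shear stress uses γ_sat:
FS = [c' + γ' z cos²β tanφ'] / [γ_sat z sinβ cosβ]
γ' = 21.4 − 9.81 = 11.59 kN/m³
Numerator = 9.7 + 11.59·3.0·cos²28.8°·tan28.9° = 9.7 + 11.59·3.0·0.7679·0.5520 = 24.439 kPa
Denominator = 21.4·3.0·sin28.8°·cos28.8° = 21.4·3.0·0.4818·0.8763 = 27.103 kPa
FS = 24.439 / 27.103 = 0.902

FS = 0.90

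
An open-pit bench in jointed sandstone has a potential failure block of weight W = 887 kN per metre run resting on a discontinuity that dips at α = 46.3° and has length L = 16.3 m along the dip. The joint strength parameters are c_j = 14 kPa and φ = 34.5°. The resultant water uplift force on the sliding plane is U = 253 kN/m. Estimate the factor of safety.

Resolving the block weight along and normal to the plane and applying the Mohr–Coulomb strength on the joint:
N' = W cosα − U = 887·cos46.3° − 253 = 359.8 kN/m
Driving force T = W sinα = 887·sin46.3° = 641.3 kN/m
Resisting force R = c_j·L + N'·tanφ = 14·16.3 + 359.8·tan34.5° = 228.2 + 247.3 = 475.5 kN/m
FS = R / T = 475.5 / 641.3 = 0.741

FS = 0.74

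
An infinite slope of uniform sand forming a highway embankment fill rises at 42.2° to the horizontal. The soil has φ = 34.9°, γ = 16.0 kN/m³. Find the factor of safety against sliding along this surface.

For a dry cohesionless infinite slope the factor of safety is FS = tanφ / tanβ.
FS = tan34.9° / tan42.2° = 0.6976 / 0.9067 = 0.769

FS = 0.77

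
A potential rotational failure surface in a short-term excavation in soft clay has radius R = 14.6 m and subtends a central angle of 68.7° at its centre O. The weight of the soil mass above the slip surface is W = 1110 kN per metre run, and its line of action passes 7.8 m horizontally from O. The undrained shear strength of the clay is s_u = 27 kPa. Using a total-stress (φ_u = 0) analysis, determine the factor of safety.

FS = 0.80

Taking moments about the centre O, the resisting moment is provided by the undrained shear strength acting along the arc:
Arc length L_a = R·θ = 14.6·(68.7°·π/180) = 14.6·1.1990 = 17.51 m
M_R = s_u·L_a·R = 27·17.51·14.6 = 6900.9 kN·m/m
M_D = W·d = 1110·7.8 = 8658.0 kN·m/m
FS = M_R / M_D = 6900.9 / 8658.0 = 0.797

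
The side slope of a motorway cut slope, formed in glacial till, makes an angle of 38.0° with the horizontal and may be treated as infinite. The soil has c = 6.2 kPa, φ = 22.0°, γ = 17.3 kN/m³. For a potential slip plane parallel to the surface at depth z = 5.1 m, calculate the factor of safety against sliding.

FS = 0.66

For an infinite slope with a slip plane parallel to the surface (no pore pressure): FS = [c + γz cos²β tanφ] / [γz sinβ cosβ].
γz = 17.3·5.1 = 88.23 kN/m²
Numerator = 6.2 + 88.23·cos²38.0°·tan22.0° = 6.2 + 88.23·0.6210·0.4040 = 28.336 kPa
Denominator = 88.23·sin38.0°·cos38.0° = 88.23·0.6157·0.7880 = 42.805 kPa
FS = 28.336 / 42.805 = 0.662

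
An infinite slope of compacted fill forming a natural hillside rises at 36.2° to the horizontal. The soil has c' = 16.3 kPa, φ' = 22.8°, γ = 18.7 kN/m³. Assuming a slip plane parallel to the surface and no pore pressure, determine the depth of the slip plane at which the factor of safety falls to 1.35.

z = 2.36 m

Setting FS = 1.35 in FS = [c' + γz cos²β tanφ'] / [γz sinβ cosβ] and solving for z:
z = c' / [γ cosβ (FS·sinβ − cosβ·tanφ')]
  = 16.3 / [18.7·cos36.2°·(1.35·sin36.2° − cos36.2°·tan22.8°)]
  = 16.3 / [18.7·0.8070·(1.35·0.5906 − 0.8070·0.4204)]
  = 16.3 / 6.9128 = 2.358 m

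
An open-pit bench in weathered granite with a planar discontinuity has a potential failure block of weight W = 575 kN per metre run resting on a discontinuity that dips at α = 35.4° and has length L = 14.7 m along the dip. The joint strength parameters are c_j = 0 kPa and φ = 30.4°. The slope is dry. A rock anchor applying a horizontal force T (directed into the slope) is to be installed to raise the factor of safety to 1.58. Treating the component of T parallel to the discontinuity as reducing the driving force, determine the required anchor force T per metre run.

Resolving forces along and normal to the sliding plane, with the horizontal anchor force T adding T·sinα to the effective normal force and T·cosα acting up the plane against the driving force:
FS = [c_jL + (W cosα + T sinα) tanφ] / [W sinα − T cosα]
Without the anchor: N' = 468.7 kN/m, driving T_d = 333.1 kN/m, resisting R = 0·14.7 + 468.7·tan30.4° = 275.0 kN/m, FS = 0.83.
Setting FS = 1.58 and solving for T:
1.58·(333.1 − T cos35.4°) = 275.0 + T sin35.4°·tan30.4°
T·(sin35.4°·tan30.4° + 1.58·cos35.4°) = 1.58·333.1 − 275.0
T·(0.5793·0.5867 + 1.58·0.8151) = 526.3 − 275.0 = 251.3
T·1.6278 = 251.3
T = 154.4 kN/m

T = 154 kN/m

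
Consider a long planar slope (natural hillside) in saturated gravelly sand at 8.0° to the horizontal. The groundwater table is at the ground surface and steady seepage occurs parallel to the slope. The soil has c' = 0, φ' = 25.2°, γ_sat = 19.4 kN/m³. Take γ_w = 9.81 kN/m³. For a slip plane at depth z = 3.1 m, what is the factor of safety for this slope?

With seepage parallel to the slope and the water table at the surface, the effective normal stress on the slip plane uses the buoyant unit weight γ' = γ_sat − γ_w while the driving shear stress uses γ_sat:
FS = [c' + γ' z cos²β tanφ'] / [γ_sat z sinβ cosβ]
(For c' = 0 this reduces to FS = (γ'/γ_sat)·tanφ'/tanβ.)
γ' = 19.4 − 9.81 = 9.59 kN/m³
Numerator = 0.0 + 9.59·3.1·cos²8.0°·tan25.2° = 0.0 + 9.59·3.1·0.9806·0.4706 = 13.718 kPa
Denominator = 19.4·3.1·sin8.0°·cos8.0° = 19.4·3.1·0.1392·0.9903 = 8.288 kPa
FS = 13.718 / 8.288 = 1.655

FS = 1.66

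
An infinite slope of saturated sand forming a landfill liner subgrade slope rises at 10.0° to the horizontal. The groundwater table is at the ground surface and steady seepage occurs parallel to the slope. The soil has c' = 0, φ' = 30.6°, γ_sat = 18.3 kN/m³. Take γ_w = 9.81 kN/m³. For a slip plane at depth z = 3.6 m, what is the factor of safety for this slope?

FS = 1.56

With seepage parallel to the slope and the water table at the surface, the effective normal stress on the slip plane uses the buoyant unit weight γ' = γ_sat − γ_w while the driving shear stress uses γ_sat:
FS = [c' + γ' z cos²β tanφ'] / [γ_sat z sinβ cosβ]
(For c' = 0 this reduces to FS = (γ'/γ_sat)·tanφ'/tanβ.)
γ' = 18.3 − 9.81 = 8.49 kN/m³
Numerator = 0.0 + 8.49·3.6·cos²10.0°·tan30.6° = 0.0 + 8.49·3.6·0.9698·0.5914 = 17.530 kPa
Denominator = 18.3·3.6·sin10.0°·cos10.0° = 18.3·3.6·0.1736·0.9848 = 11.266 kPa
FS = 17.530 / 11.266 = 1.556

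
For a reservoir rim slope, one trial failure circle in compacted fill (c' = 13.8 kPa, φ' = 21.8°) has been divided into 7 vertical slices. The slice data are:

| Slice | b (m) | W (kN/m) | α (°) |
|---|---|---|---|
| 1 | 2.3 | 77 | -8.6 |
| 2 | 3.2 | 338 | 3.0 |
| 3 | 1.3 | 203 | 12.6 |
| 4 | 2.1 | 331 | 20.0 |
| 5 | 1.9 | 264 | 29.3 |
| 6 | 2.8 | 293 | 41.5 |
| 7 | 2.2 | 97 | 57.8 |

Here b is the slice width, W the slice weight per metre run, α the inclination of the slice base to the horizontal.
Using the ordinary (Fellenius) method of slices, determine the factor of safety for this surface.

FS = 1.47

Ordinary method of slices: FS = Σ[c'·Δl_i + (W_i cosα_i)·tanφ'] / Σ W_i sinα_i, with Δl_i = b_i / cosα_i.
Slice 1: Δl = 2.3/cos(-8.6°) = 2.326 m; N'_1 = 77·cos(-8.6°) = 76.1; c'Δl = 32.10; W sinα = -11.5
Slice 2: Δl = 3.2/cos3.0° = 3.204 m; N'_2 = 338·cos3.0° = 337.5; c'Δl = 44.22; W sinα = 17.7
Slice 3: Δl = 1.3/cos12.6° = 1.332 m; N'_3 = 203·cos12.6° = 198.1; c'Δl = 18.38; W sinα = 44.3
Slice 4: Δl = 2.1/cos20.0° = 2.235 m; N'_4 = 331·cos20.0° = 311.0; c'Δl = 30.84; W sinα = 113.2
Slice 5: Δl = 1.9/cos29.3° = 2.179 m; N'_5 = 264·cos29.3° = 230.2; c'Δl = 30.07; W sinα = 129.2
Slice 6: Δl = 2.8/cos41.5° = 3.739 m; N'_6 = 293·cos41.5° = 219.4; c'Δl = 51.59; W sinα = 194.1
Slice 7: Δl = 2.2/cos57.8° = 4.129 m; N'_7 = 97·cos57.8° = 51.7; c'Δl = 56.97; W sinα = 82.1
Σc'Δl = 264.2 kN/m; ΣN' = 1424.2 kN/m; ΣW sinα = 569.1 kN/m
Resisting = 264.2 + 1424.2·tan21.8° = 264.2 + 569.6 = 833.8 kN/m
FS = 833.8 / 569.1 = 1.465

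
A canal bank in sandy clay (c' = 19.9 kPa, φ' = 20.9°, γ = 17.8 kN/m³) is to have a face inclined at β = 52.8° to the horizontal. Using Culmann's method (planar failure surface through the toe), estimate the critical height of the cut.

H_c = 22.03 m

Culmann's analysis gives the critical failure plane at α_cr = (β + φ')/2 = (52.8 + 20.9)/2 = 36.8°, and the critical height
H_c = (4c'/γ) · sinβ cosφ' / [1 − cos(β − φ')]
    = (4·19.9/17.8) · sin52.8°·cos20.9° / [1 − cos(31.9°)]
    = 4.472 · 0.7965·0.9342 / [1 − 0.8490]
    = 4.472 · 0.7441 / 0.1510
    = 22.03 m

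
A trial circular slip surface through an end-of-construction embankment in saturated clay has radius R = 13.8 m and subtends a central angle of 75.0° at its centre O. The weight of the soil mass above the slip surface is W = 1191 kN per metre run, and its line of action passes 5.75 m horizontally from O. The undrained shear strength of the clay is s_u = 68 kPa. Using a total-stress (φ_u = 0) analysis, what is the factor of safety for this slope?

Taking moments about the centre O, the resisting moment is provided by the undrained shear strength acting along the arc:
Arc length L_a = R·θ = 13.8·(75.0°·π/180) = 13.8·1.3090 = 18.06 m
M_R = s_u·L_a·R = 68·18.06·13.8 = 16951.4 kN·m/m
M_D = W·d = 1191·5.75 = 6848.2 kN·m/m
FS = M_R / M_D = 16951.4 / 6848.2 = 2.475

FS = 2.48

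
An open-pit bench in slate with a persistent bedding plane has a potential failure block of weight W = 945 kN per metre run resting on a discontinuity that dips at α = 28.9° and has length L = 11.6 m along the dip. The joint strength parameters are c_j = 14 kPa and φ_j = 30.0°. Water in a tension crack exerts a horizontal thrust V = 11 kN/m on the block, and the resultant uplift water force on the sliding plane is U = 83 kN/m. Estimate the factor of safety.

Resolving the block weight along and normal to the plane and applying the Mohr–Coulomb strength on the joint:
N' = W cosα − U − V sinα = 945·cos28.9° − 83 − 11·sin28.9° = 739.0 kN/m
Driving force T = W sinα + V cosα = 945·sin28.9° + 11·cos28.9° = 466.3 kN/m
Resisting force R = c_j·L + N'·tanφ_j = 14·11.6 + 739.0·tan30.0° = 162.4 + 426.7 = 589.1 kN/m
FS = R / T = 589.1 / 466.3 = 1.263

FS = 1.26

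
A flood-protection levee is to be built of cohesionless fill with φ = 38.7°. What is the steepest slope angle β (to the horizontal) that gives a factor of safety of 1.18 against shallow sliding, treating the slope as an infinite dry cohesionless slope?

β = 34.2°

For an infinite dry cohesionless slope FS = tanφ/tanβ, so tanβ = tanφ / FS.
tanβ = tan38.7° / 1.18 = 0.8012 / 1.18 = 0.6789
β = arctan(0.6789) = 34.17°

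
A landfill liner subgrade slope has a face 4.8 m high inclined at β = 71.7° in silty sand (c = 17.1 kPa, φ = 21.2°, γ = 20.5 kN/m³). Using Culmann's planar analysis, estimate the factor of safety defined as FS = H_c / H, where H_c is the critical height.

H_c = (4c/γ) · sinβ cosφ / [1 − cos(β − φ)]
    = (4·17.1/20.5) · sin71.7°·cos21.2° / [1 − cos50.5°]
    = 3.337 · 0.8852 / 0.3639 = 8.12 m
FS = H_c / H = 8.12 / 4.8 = 1.691

FS = 1.69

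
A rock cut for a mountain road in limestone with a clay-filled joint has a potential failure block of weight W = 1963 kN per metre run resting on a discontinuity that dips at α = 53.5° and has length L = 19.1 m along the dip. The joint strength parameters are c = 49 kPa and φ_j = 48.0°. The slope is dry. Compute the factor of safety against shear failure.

FS = 1.41

Resolving the block weight along and normal to the plane and applying the Mohr–Coulomb strength on the joint:
N' = W cosα = 1963·cos53.5° = 1167.6 kN/m
Driving force T = W sinα = 1963·sin53.5° = 1578.0 kN/m
Resisting force R = c·L + N'·tanφ_j = 49·19.1 + 1167.6·tan48.0° = 935.9 + 1296.8 = 2232.7 kN/m
FS = R / T = 2232.7 / 1578.0 = 1.415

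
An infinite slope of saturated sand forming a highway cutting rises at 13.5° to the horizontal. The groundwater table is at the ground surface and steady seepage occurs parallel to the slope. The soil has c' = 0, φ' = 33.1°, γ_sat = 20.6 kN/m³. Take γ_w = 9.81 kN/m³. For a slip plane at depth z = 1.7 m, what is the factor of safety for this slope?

With seepage parallel to the slope and the water table at the surface, the effective normal stress on the slip plane uses the buoyant unit weight γ' = γ_sat − γ_w while the driving shear stress uses γ_sat:
FS = [c' + γ' z cos²β tanφ'] / [γ_sat z sinβ cosβ]
(For c' = 0 this reduces to FS = (γ'/γ_sat)·tanφ'/tanβ.)
γ' = 20.6 − 9.81 = 10.79 kN/m³
Numerator = 0.0 + 10.79·1.7·cos²13.5°·tan33.1° = 0.0 + 10.79·1.7·0.9455·0.6519 = 11.306 kPa
Denominator = 20.6·1.7·sin13.5°·cos13.5° = 20.6·1.7·0.2334·0.9724 = 7.949 kPa
FS = 11.306 / 7.949 = 1.422

FS = 1.42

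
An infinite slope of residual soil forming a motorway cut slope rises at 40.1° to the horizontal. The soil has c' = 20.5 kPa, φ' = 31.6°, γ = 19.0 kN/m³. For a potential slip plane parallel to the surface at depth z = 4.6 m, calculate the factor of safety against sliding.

FS = 1.21

For an infinite slope with a slip plane parallel to the surface (no pore pressure): FS = [c' + γz cos²β tanφ'] / [γz sinβ cosβ].
γz = 19.0·4.6 = 87.40 kN/m²
Numerator = 20.5 + 87.40·cos²40.1°·tan31.6° = 20.5 + 87.40·0.5851·0.6152 = 51.960 kPa
Denominator = 87.40·sin40.1°·cos40.1° = 87.40·0.6441·0.7649 = 43.062 kPa
FS = 51.960 / 43.062 = 1.207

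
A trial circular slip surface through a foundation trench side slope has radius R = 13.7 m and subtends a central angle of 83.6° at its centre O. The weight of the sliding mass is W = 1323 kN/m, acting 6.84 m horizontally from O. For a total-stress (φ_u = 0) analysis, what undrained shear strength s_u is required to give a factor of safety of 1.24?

s_u = 41.0 kPa

FS = s_u·L_a·R / (W·d), so s_u = FS·W·d / (L_a·R).
Arc length L_a = R·θ = 13.7·(83.6°·π/180) = 13.7·1.4591 = 19.99 m
s_u = 1.24·1323·6.84 / (19.99·13.7) = 11221.2 / 273.86 = 40.97 kPa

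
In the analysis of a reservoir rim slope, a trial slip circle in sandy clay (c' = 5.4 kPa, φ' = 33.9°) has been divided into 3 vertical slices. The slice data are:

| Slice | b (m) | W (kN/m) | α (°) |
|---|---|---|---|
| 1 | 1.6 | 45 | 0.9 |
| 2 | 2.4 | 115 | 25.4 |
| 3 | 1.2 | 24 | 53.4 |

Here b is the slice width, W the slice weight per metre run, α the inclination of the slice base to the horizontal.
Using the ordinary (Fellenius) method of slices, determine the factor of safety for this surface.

FS = 2.07

Ordinary method of slices: FS = Σ[c'·Δl_i + (W_i cosα_i)·tanφ'] / Σ W_i sinα_i, with Δl_i = b_i / cosα_i.
Slice 1: Δl = 1.6/cos0.9° = 1.600 m; N'_1 = 45·cos0.9° = 45.0; c'Δl = 8.64; W sinα = 0.7
Slice 2: Δl = 2.4/cos25.4° = 2.657 m; N'_2 = 115·cos25.4° = 103.9; c'Δl = 14.35; W sinα = 49.3
Slice 3: Δl = 1.2/cos53.4° = 2.013 m; N'_3 = 24·cos53.4° = 14.3; c'Δl = 10.87; W sinα = 19.3
Σc'Δl = 33.9 kN/m; ΣN' = 163.2 kN/m; ΣW sinα = 69.3 kN/m
Resisting = 33.9 + 163.2·tan33.9° = 33.9 + 109.7 = 143.5 kN/m
FS = 143.5 / 69.3 = 2.071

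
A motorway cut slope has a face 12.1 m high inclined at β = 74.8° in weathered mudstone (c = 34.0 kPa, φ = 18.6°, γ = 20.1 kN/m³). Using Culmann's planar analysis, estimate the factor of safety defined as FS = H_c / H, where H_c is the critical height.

H_c = (4c/γ) · sinβ cosφ / [1 − cos(β − φ)]
    = (4·34.0/20.1) · sin74.8°·cos18.6° / [1 − cos56.2°]
    = 6.766 · 0.9146 / 0.4437 = 13.95 m
FS = H_c / H = 13.95 / 12.1 = 1.153

FS = 1.15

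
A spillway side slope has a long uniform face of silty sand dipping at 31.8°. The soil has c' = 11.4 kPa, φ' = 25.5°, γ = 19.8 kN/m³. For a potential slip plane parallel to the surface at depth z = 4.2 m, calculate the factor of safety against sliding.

FS = 1.08

For an infinite slope with a slip plane parallel to the surface (no pore pressure): FS = [c' + γz cos²β tanφ'] / [γz sinβ cosβ].
γz = 19.8·4.2 = 83.16 kN/m²
Numerator = 11.4 + 83.16·cos²31.8°·tan25.5° = 11.4 + 83.16·0.7223·0.4770 = 40.051 kPa
Denominator = 83.16·sin31.8°·cos31.8° = 83.16·0.5270·0.8499 = 37.244 kPa
FS = 40.051 / 37.244 = 1.075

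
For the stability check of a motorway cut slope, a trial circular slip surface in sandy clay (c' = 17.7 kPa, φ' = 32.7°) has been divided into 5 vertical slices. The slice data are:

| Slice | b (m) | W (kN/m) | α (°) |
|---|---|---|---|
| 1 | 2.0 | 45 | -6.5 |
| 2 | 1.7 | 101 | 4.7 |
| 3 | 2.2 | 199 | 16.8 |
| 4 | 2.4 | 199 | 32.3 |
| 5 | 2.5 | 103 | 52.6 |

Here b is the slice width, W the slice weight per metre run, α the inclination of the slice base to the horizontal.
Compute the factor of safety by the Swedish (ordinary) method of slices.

Ordinary method of slices: FS = Σ[c'·Δl_i + (W_i cosα_i)·tanφ'] / Σ W_i sinα_i, with Δl_i = b_i / cosα_i.
Slice 1: Δl = 2.0/cos(-6.5°) = 2.013 m; N'_1 = 45·cos(-6.5°) = 44.7; c'Δl = 35.63; W sinα = -5.1
Slice 2: Δl = 1.7/cos4.7° = 1.706 m; N'_2 = 101·cos4.7° = 100.7; c'Δl = 30.19; W sinα = 8.3
Slice 3: Δl = 2.2/cos16.8° = 2.298 m; N'_3 = 199·cos16.8° = 190.5; c'Δl = 40.68; W sinα = 57.5
Slice 4: Δl = 2.4/cos32.3° = 2.839 m; N'_4 = 199·cos32.3° = 168.2; c'Δl = 50.26; W sinα = 106.3
Slice 5: Δl = 2.5/cos52.6° = 4.116 m; N'_5 = 103·cos52.6° = 62.6; c'Δl = 72.85; W sinα = 81.8
Σc'Δl = 229.6 kN/m; ΣN' = 566.6 kN/m; ΣW sinα = 248.9 kN/m
Resisting = 229.6 + 566.6·tan32.7° = 229.6 + 363.8 = 593.4 kN/m
FS = 593.4 / 248.9 = 2.384

FS = 2.38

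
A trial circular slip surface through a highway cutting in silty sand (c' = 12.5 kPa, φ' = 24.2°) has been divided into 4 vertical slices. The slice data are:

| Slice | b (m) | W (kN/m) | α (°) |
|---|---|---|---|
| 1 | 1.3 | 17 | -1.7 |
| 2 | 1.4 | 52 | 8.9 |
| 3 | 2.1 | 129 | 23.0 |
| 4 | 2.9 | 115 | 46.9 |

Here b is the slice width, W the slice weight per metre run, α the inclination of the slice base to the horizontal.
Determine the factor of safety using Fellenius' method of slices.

Ordinary method of slices: FS = Σ[c'·Δl_i + (W_i cosα_i)·tanφ'] / Σ W_i sinα_i, with Δl_i = b_i / cosα_i.
Slice 1: Δl = 1.3/cos(-1.7°) = 1.301 m; N'_1 = 17·cos(-1.7°) = 17.0; c'Δl = 16.26; W sinα = -0.5
Slice 2: Δl = 1.4/cos8.9° = 1.417 m; N'_2 = 52·cos8.9° = 51.4; c'Δl = 17.71; W sinα = 8.0
Slice 3: Δl = 2.1/cos23.0° = 2.281 m; N'_3 = 129·cos23.0° = 118.7; c'Δl = 28.52; W sinα = 50.4
Slice 4: Δl = 2.9/cos46.9° = 4.244 m; N'_4 = 115·cos46.9° = 78.6; c'Δl = 53.05; W sinα = 84.0
Σc'Δl = 115.5 kN/m; ΣN' = 265.7 kN/m; ΣW sinα = 141.9 kN/m
Resisting = 115.5 + 265.7·tan24.2° = 115.5 + 119.4 = 234.9 kN/m
FS = 234.9 / 141.9 = 1.656

FS = 1.66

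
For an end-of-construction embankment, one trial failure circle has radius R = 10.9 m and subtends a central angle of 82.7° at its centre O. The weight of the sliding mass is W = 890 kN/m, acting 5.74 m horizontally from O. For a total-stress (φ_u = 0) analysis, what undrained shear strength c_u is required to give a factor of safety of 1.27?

FS = c_u·L_a·R / (W·d), so c_u = FS·W·d / (L_a·R).
Arc length L_a = R·θ = 10.9·(82.7°·π/180) = 10.9·1.4434 = 15.73 m
c_u = 1.27·890·5.74 / (15.73·10.9) = 6487.9 / 171.49 = 37.83 kPa

c_u = 37.8 kPa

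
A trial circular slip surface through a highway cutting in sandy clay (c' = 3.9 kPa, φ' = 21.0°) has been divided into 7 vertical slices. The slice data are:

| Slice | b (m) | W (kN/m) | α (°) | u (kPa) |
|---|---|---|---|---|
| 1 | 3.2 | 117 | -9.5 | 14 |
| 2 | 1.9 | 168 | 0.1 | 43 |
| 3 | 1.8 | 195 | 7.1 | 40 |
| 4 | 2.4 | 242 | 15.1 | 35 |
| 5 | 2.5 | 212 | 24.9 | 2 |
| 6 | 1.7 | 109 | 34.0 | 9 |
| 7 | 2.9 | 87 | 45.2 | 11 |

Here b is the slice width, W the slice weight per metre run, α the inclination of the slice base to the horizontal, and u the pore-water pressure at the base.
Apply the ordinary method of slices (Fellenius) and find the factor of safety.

FS = 1.21

Ordinary method of slices: FS = Σ[c'·Δl_i + (W_i cosα_i − u_i·Δl_i)·tanφ'] / Σ W_i sinα_i, with Δl_i = b_i / cosα_i.
Slice 1: Δl = 3.2/cos(-9.5°) = 3.244 m; N'_1 = 117·cos(-9.5°) − 14·3.244 = 70.0; c'Δl = 12.65; W sinα = -19.3
Slice 2: Δl = 1.9/cos0.1° = 1.900 m; N'_2 = 168·cos0.1° − 43·1.900 = 86.3; c'Δl = 7.41; W sinα = 0.3
Slice 3: Δl = 1.8/cos7.1° = 1.814 m; N'_3 = 195·cos7.1° − 40·1.814 = 120.9; c'Δl = 7.07; W sinα = 24.1
Slice 4: Δl = 2.4/cos15.1° = 2.486 m; N'_4 = 242·cos15.1° − 35·2.486 = 146.6; c'Δl = 9.69; W sinα = 63.0
Slice 5: Δl = 2.5/cos24.9° = 2.756 m; N'_5 = 212·cos24.9° − 2·2.756 = 186.8; c'Δl = 10.75; W sinα = 89.3
Slice 6: Δl = 1.7/cos34.0° = 2.051 m; N'_6 = 109·cos34.0° − 9·2.051 = 71.9; c'Δl = 8.00; W sinα = 61.0
Slice 7: Δl = 2.9/cos45.2° = 4.116 m; N'_7 = 87·cos45.2° − 11·4.116 = 16.0; c'Δl = 16.05; W sinα = 61.7
Σc'Δl = 71.6 kN/m; ΣN' = 698.6 kN/m; ΣW sinα = 280.1 kN/m
Resisting = 71.6 + 698.6·tan21.0° = 71.6 + 268.2 = 339.8 kN/m
FS = 339.8 / 280.1 = 1.213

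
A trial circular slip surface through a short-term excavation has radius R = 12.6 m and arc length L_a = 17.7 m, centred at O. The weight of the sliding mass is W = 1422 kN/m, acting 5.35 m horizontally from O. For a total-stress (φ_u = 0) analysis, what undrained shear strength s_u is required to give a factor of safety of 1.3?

s_u = 44.3 kPa

FS = s_u·L_a·R / (W·d), so s_u = FS·W·d / (L_a·R).
s_u = 1.3·1422·5.35 / (17.70·12.6) = 9890.0 / 223.02 = 44.35 kPa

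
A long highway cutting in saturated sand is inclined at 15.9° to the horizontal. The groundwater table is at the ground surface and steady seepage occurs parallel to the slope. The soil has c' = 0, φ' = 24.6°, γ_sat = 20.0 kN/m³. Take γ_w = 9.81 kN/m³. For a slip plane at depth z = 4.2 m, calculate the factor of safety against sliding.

FS = 0.82

With seepage parallel to the slope and the water table at the surface, the effective normal stress on the slip plane uses the buoyant unit weight γ' = γ_sat − γ_w while the driving shear stress uses γ_sat:
FS = [c' + γ' z cos²β tanφ'] / [γ_sat z sinβ cosβ]
(For c' = 0 this reduces to FS = (γ'/γ_sat)·tanφ'/tanβ.)
γ' = 20.0 − 9.81 = 10.19 kN/m³
Numerator = 0.0 + 10.19·4.2·cos²15.9°·tan24.6° = 0.0 + 10.19·4.2·0.9249·0.4578 = 18.124 kPa
Denominator = 20.0·4.2·sin15.9°·cos15.9° = 20.0·4.2·0.2740·0.9617 = 22.132 kPa
FS = 18.124 / 22.132 = 0.819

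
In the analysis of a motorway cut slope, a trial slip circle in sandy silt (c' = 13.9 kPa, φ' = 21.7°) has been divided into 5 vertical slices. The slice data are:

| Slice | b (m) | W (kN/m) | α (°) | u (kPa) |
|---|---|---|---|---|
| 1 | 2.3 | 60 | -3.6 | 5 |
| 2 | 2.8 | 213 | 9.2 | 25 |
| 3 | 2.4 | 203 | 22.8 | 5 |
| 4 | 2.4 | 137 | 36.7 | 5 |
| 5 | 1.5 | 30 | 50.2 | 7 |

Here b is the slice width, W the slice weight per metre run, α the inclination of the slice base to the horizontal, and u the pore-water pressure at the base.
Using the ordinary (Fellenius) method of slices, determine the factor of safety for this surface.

FS = 1.71

Ordinary method of slices: FS = Σ[c'·Δl_i + (W_i cosα_i − u_i·Δl_i)·tanφ'] / Σ W_i sinα_i, with Δl_i = b_i / cosα_i.
Slice 1: Δl = 2.3/cos(-3.6°) = 2.305 m; N'_1 = 60·cos(-3.6°) − 5·2.305 = 48.4; c'Δl = 32.03; W sinα = -3.8
Slice 2: Δl = 2.8/cos9.2° = 2.836 m; N'_2 = 213·cos9.2° − 25·2.836 = 139.3; c'Δl = 39.43; W sinα = 34.1
Slice 3: Δl = 2.4/cos22.8° = 2.603 m; N'_3 = 203·cos22.8° − 5·2.603 = 174.1; c'Δl = 36.19; W sinα = 78.7
Slice 4: Δl = 2.4/cos36.7° = 2.993 m; N'_4 = 137·cos36.7° − 5·2.993 = 94.9; c'Δl = 41.61; W sinα = 81.9
Slice 5: Δl = 1.5/cos50.2° = 2.343 m; N'_5 = 30·cos50.2° − 7·2.343 = 2.8; c'Δl = 32.57; W sinα = 23.0
Σc'Δl = 181.8 kN/m; ΣN' = 459.5 kN/m; ΣW sinα = 213.9 kN/m
Resisting = 181.8 + 459.5·tan21.7° = 181.8 + 182.9 = 364.7 kN/m
FS = 364.7 / 213.9 = 1.705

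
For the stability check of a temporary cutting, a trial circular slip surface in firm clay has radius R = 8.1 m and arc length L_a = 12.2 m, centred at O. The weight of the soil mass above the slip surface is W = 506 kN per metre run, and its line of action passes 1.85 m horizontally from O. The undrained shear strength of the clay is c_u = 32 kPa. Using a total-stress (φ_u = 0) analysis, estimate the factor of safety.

Taking moments about the centre O, the resisting moment is provided by the undrained shear strength acting along the arc:
M_R = c_u·L_a·R = 32·12.20·8.1 = 3162.2 kN·m/m
M_D = W·d = 506·1.85 = 936.1 kN·m/m
FS = M_R / M_D = 3162.2 / 936.1 = 3.378

FS = 3.38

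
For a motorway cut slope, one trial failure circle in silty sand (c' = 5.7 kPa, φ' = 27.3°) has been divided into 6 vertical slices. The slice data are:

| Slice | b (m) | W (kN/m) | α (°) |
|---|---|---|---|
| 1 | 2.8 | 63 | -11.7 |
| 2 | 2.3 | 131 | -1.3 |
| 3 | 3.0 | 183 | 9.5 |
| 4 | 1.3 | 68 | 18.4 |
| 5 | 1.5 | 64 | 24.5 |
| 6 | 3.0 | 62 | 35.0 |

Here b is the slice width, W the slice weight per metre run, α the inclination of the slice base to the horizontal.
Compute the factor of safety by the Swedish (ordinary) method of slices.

Ordinary method of slices: FS = Σ[c'·Δl_i + (W_i cosα_i)·tanφ'] / Σ W_i sinα_i, with Δl_i = b_i / cosα_i.
Slice 1: Δl = 2.8/cos(-11.7°) = 2.859 m; N'_1 = 63·cos(-11.7°) = 61.7; c'Δl = 16.30; W sinα = -12.8
Slice 2: Δl = 2.3/cos(-1.3°) = 2.301 m; N'_2 = 131·cos(-1.3°) = 131.0; c'Δl = 13.11; W sinα = -3.0
Slice 3: Δl = 3.0/cos9.5° = 3.042 m; N'_3 = 183·cos9.5° = 180.5; c'Δl = 17.34; W sinα = 30.2
Slice 4: Δl = 1.3/cos18.4° = 1.370 m; N'_4 = 68·cos18.4° = 64.5; c'Δl = 7.81; W sinα = 21.5
Slice 5: Δl = 1.5/cos24.5° = 1.648 m; N'_5 = 64·cos24.5° = 58.2; c'Δl = 9.40; W sinα = 26.5
Slice 6: Δl = 3.0/cos35.0° = 3.662 m; N'_6 = 62·cos35.0° = 50.8; c'Δl = 20.88; W sinα = 35.6
Σc'Δl = 84.8 kN/m; ΣN' = 546.7 kN/m; ΣW sinα = 98.0 kN/m
Resisting = 84.8 + 546.7·tan27.3° = 84.8 + 282.2 = 367.0 kN/m
FS = 367.0 / 98.0 = 3.744

FS = 3.74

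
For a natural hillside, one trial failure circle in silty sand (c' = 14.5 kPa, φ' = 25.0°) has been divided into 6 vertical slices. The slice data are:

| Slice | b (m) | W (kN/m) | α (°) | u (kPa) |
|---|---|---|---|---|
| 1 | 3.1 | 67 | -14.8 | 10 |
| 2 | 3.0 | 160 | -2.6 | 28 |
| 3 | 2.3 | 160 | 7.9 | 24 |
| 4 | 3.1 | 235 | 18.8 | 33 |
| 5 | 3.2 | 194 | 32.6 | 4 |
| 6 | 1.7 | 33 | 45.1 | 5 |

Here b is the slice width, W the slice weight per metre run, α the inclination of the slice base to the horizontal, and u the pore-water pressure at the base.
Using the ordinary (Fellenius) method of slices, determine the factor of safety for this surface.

FS = 2.42

Ordinary method of slices: FS = Σ[c'·Δl_i + (W_i cosα_i − u_i·Δl_i)·tanφ'] / Σ W_i sinα_i, with Δl_i = b_i / cosα_i.
Slice 1: Δl = 3.1/cos(-14.8°) = 3.206 m; N'_1 = 67·cos(-14.8°) − 10·3.206 = 32.7; c'Δl = 46.49; W sinα = -17.1
Slice 2: Δl = 3.0/cos(-2.6°) = 3.003 m; N'_2 = 160·cos(-2.6°) − 28·3.003 = 75.7; c'Δl = 43.54; W sinα = -7.3
Slice 3: Δl = 2.3/cos7.9° = 2.322 m; N'_3 = 160·cos7.9° − 24·2.322 = 102.8; c'Δl = 33.67; W sinα = 22.0
Slice 4: Δl = 3.1/cos18.8° = 3.275 m; N'_4 = 235·cos18.8° − 33·3.275 = 114.4; c'Δl = 47.48; W sinα = 75.7
Slice 5: Δl = 3.2/cos32.6° = 3.798 m; N'_5 = 194·cos32.6° − 4·3.798 = 148.2; c'Δl = 55.08; W sinα = 104.5
Slice 6: Δl = 1.7/cos45.1° = 2.408 m; N'_6 = 33·cos45.1° − 5·2.408 = 11.3; c'Δl = 34.92; W sinα = 23.4
Σc'Δl = 261.2 kN/m; ΣN' = 485.1 kN/m; ΣW sinα = 201.2 kN/m
Resisting = 261.2 + 485.1·tan25.0° = 261.2 + 226.2 = 487.4 kN/m
FS = 487.4 / 201.2 = 2.422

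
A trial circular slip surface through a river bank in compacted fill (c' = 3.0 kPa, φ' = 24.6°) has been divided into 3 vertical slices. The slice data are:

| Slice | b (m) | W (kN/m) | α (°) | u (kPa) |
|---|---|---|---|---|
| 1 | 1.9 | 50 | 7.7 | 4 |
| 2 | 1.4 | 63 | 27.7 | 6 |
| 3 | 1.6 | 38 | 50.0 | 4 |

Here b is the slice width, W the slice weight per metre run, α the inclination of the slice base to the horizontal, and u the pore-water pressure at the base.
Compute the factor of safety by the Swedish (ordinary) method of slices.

Ordinary method of slices: FS = Σ[c'·Δl_i + (W_i cosα_i − u_i·Δl_i)·tanφ'] / Σ W_i sinα_i, with Δl_i = b_i / cosα_i.
Slice 1: Δl = 1.9/cos7.7° = 1.917 m; N'_1 = 50·cos7.7° − 4·1.917 = 41.9; c'Δl = 5.75; W sinα = 6.7
Slice 2: Δl = 1.4/cos27.7° = 1.581 m; N'_2 = 63·cos27.7° − 6·1.581 = 46.3; c'Δl = 4.74; W sinα = 29.3
Slice 3: Δl = 1.6/cos50.0° = 2.489 m; N'_3 = 38·cos50.0° − 4·2.489 = 14.5; c'Δl = 7.47; W sinα = 29.1
Σc'Δl = 18.0 kN/m; ΣN' = 102.6 kN/m; ΣW sinα = 65.1 kN/m
Resisting = 18.0 + 102.6·tan24.6° = 18.0 + 47.0 = 65.0 kN/m
FS = 65.0 / 65.1 = 0.998

FS = 1.00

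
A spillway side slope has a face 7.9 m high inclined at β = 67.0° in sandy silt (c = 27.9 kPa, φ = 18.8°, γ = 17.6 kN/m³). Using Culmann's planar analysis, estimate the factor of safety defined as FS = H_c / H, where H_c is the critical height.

FS = 2.10

H_c = (4c/γ) · sinβ cosφ / [1 − cos(β − φ)]
    = (4·27.9/17.6) · sin67.0°·cos18.8° / [1 − cos48.2°]
    = 6.341 · 0.8714 / 0.3335 = 16.57 m
FS = H_c / H = 16.57 / 7.9 = 2.097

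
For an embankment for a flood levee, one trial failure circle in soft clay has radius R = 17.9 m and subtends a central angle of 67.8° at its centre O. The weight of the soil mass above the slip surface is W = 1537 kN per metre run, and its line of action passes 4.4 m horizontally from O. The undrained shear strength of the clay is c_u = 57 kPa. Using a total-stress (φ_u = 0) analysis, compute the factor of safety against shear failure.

FS = 3.20

Taking moments about the centre O, the resisting moment is provided by the undrained shear strength acting along the arc:
Arc length L_a = R·θ = 17.9·(67.8°·π/180) = 17.9·1.1833 = 21.18 m
M_R = c_u·L_a·R = 57·21.18·17.9 = 21611.7 kN·m/m
M_D = W·d = 1537·4.4 = 6762.8 kN·m/m
FS = M_R / M_D = 21611.7 / 6762.8 = 3.196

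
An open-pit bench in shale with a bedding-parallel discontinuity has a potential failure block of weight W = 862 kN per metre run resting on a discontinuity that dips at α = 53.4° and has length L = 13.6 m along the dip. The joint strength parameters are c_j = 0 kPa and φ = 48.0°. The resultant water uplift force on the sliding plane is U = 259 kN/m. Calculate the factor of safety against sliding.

Resolving the block weight along and normal to the plane and applying the Mohr–Coulomb strength on the joint:
N' = W cosα − U = 862·cos53.4° − 259 = 254.9 kN/m
Driving force T = W sinα = 862·sin53.4° = 692.0 kN/m
Resisting force R = c_j·L + N'·tanφ = 0·13.6 + 254.9·tan48.0° = 0.0 + 283.1 = 283.1 kN/m
FS = R / T = 283.1 / 692.0 = 0.409

FS = 0.41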